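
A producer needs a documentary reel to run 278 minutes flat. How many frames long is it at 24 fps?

400320 frames

278 min = 16680 s.
Frames = 16680 × 24 = 400320.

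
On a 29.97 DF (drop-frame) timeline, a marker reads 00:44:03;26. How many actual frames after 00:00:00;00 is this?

79236

As if non-drop at 30 labels/s: (0 × 3600 + 44 × 60 + 3) × 30 + 26 = 79316.
Minute boundaries passed: 44; those not divisible by 10: 44 − 4 = 40; dropped labels = 2 × 40 = 80.
Actual frame index = 79316 − 80 = 79236.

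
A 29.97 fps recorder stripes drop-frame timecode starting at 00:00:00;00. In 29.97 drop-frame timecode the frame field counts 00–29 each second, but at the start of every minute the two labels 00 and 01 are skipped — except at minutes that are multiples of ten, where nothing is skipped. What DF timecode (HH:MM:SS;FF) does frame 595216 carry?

05:31:00;12

Each 10-minute DF block holds 10 × 60 × 30 − 9 × 2 = 17982 frames. 595216 ÷ 17982 → 33 full blocks, remainder 1810.
Within the partial block the first minute is 1800 frames and each further minute 1798, so 1 further minute boundary passed. Total skipped labels = 18 × 33 + 2 × 1 = 596.
Non-drop label index = 595216 + 596 = 595812; at 30 labels/s that is 05:31:00:12, i.e. DF 05:31:00;12.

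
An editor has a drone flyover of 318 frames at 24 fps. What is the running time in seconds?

13.25 seconds

Running time = 318 / (24) = 13.25 s.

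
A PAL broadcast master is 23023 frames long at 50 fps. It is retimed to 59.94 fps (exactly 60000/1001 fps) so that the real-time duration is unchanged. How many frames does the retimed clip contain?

27600 frames

Target frames = source frames × (target rate / source rate) = 23023 × (60000/1001)/(50) = 23023 × 1200/1001 = 27600.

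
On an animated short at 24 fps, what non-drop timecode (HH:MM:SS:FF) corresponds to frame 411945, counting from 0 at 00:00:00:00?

04:46:04:09

411945 ÷ 24 = 17164 full seconds, remainder 9 frames.
17164 s = 4 h 46 min 4 s.
Timecode: 04:46:04:09.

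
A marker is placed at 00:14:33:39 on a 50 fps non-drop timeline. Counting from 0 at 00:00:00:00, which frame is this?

frame 43689

Total seconds to the label: (0 × 3600 + 14 × 60 + 33) = 873.
Frame index = 873 × 50 + 39 = 43689.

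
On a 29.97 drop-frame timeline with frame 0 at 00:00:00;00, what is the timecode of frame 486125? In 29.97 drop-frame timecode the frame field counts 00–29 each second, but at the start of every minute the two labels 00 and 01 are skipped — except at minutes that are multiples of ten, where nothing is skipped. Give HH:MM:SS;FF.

04:30:20;11

Each 10-minute DF block holds 10 × 60 × 30 − 9 × 2 = 17982 frames. 486125 ÷ 17982 → 27 full blocks, remainder 611.
Within the partial block the first minute is 1800 frames and each further minute 1798, so 0 further minute boundaries passed. Total skipped labels = 18 × 27 + 2 × 0 = 486.
Non-drop label index = 486125 + 486 = 486611; at 30 labels/s that is 04:30:20:11, i.e. DF 04:30:20;11.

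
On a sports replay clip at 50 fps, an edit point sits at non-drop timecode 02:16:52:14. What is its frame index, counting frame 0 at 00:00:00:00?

410614

Total seconds to the label: (2 × 3600 + 16 × 60 + 52) = 8212.
Frame index = 8212 × 50 + 14 = 410614.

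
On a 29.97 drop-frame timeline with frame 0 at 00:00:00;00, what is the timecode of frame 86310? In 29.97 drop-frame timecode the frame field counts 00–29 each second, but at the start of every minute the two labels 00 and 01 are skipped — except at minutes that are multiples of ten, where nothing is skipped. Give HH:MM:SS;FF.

00:47:59;26

Ten DF minutes hold 17982 frames, so frame 86310 lies in block 4 (frames 71928–89909) with 14382 frames into that block.
The block's first minute is 1800 frames and the rest 1798 each; 14382 frames reaches minute 7, so 4 × 18 + 7 × 2 = 86 labels have been skipped so far.
Adding those back, label number 86310 + 86 = 86396 at 30 labels/s is 2879 s + 26 f = 0 h 47 min 59 s frame 26, i.e. 00:47:59;26.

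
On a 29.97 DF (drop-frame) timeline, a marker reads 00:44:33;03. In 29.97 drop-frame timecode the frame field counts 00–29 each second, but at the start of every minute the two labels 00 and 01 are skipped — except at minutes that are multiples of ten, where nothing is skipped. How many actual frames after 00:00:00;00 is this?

As if non-drop at 30 labels/s: (0 × 3600 + 44 × 60 + 33) × 30 + 3 = 80193.
Minute boundaries passed: 44; those not divisible by 10: 44 − 4 = 40; dropped labels = 2 × 40 = 80.
Actual frame index = 80193 − 80 = 80113.

80113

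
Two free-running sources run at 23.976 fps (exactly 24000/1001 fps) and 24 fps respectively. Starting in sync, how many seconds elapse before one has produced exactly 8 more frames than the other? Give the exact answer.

1001/3 seconds

The gap grows by |24 − 24000/1001| = 24/1001 frames per second.
Time for a 8-frame gap: 8 ÷ (24/1001) = 1001/3 s.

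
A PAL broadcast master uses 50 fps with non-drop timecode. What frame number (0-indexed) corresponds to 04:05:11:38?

735588

Total seconds to the label: (4 × 3600 + 5 × 60 + 11) = 14711.
Frame index = 14711 × 50 + 38 = 735588.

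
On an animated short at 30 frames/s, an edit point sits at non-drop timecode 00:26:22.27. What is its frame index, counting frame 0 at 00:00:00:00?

Total seconds to the label: (0 × 3600 + 26 × 60 + 22) = 1582.
Frame index = 1582 × 30 + 27 = 47487.

47487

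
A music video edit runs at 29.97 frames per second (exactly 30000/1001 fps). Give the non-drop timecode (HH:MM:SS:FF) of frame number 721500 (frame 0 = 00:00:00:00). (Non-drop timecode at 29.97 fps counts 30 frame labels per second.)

06:40:50:00

721500 ÷ 30 = 24050 full seconds, remainder 0 frames.
24050 s = 6 h 40 min 50 s.
Timecode: 06:40:50:00.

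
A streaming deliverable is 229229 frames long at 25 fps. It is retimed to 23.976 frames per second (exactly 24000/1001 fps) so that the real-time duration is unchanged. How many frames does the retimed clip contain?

Target frames = source frames × (target rate / source rate) = 229229 × (24000/1001)/(25) = 229229 × 960/1001 = 219840.

219840 frames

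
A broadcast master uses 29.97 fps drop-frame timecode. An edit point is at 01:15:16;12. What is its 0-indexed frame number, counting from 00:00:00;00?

135356

As if non-drop at 30 labels/s: (1 × 3600 + 15 × 60 + 16) × 30 + 12 = 135492.
Minute boundaries passed: 75; those not divisible by 10: 75 − 7 = 68; dropped labels = 2 × 68 = 136.
Actual frame index = 135492 − 136 = 135356.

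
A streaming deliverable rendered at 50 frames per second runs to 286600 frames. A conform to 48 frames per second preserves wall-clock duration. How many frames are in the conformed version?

275136 frames

Target frames = source frames × (target rate / source rate) = 286600 × (48)/(50) = 286600 × 24/25 = 275136.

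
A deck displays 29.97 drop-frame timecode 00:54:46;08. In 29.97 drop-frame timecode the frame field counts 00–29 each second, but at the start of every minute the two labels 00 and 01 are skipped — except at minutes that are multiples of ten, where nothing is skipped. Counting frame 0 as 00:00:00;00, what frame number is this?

98490

Complete 10-minute blocks: 5, each 17982 frames → 89910.
Remaining 4 whole minutes in the current block: 1800 + 3 × 1798 = 7194 frames.
Within the current minute: 46 × 30 + 8 − 2 = 1386 (labels ;00/;01 skipped at this minute). Total = 89910 + 7194 + 1386 = 98490.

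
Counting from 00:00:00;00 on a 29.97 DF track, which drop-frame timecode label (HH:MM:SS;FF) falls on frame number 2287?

Each 10-minute DF block holds 10 × 60 × 30 − 9 × 2 = 17982 frames. 2287 ÷ 17982 → 0 full blocks, remainder 2287.
Within the partial block the first minute is 1800 frames and each further minute 1798, so 1 further minute boundary passed. Total skipped labels = 18 × 0 + 2 × 1 = 2.
Non-drop label index = 2287 + 2 = 2289; at 30 labels/s that is 00:01:16:09, i.e. DF 00:01:16;09.

00:01:16;09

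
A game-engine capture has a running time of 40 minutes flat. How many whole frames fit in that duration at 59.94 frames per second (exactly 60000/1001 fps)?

40 min = 2400 s.
Frames = 2400 × 60000/1001 = 144000000/1001 ≈ 143856.1439.
Complete frames: 143856.

143856 frames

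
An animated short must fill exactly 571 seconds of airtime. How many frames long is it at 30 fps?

Frames = 571 × 30 = 17130.

17130 frames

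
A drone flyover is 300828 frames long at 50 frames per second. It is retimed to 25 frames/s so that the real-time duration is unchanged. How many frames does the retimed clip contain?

150414 frames

Target frames = source frames × (target rate / source rate) = 300828 × (25)/(50) = 300828 × 1/2 = 150414.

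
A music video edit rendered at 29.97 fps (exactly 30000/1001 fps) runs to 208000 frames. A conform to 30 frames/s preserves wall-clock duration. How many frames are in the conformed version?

Target frames = source frames × (target rate / source rate) = 208000 × (30)/(30000/1001) = 208000 × 1001/1000 = 208208.

208208 frames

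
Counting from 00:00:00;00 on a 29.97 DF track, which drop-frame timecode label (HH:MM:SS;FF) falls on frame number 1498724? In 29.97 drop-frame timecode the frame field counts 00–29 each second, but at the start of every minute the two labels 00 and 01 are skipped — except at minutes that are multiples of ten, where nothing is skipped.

13:53:27;14

Each 10-minute DF block holds 10 × 60 × 30 − 9 × 2 = 17982 frames. 1498724 ÷ 17982 → 83 full blocks, remainder 6218.
Within the partial block the first minute is 1800 frames and each further minute 1798, so 3 further minute boundaries passed. Total skipped labels = 18 × 83 + 2 × 3 = 1500.
Non-drop label index = 1498724 + 1500 = 1500224; at 30 labels/s that is 13:53:27:14, i.e. DF 13:53:27;14.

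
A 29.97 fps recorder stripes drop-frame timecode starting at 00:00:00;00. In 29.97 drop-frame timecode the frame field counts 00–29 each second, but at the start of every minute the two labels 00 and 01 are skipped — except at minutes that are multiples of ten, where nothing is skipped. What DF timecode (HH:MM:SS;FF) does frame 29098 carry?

Each 10-minute DF block holds 10 × 60 × 30 − 9 × 2 = 17982 frames. 29098 ÷ 17982 → 1 full block, remainder 11116.
Within the partial block the first minute is 1800 frames and each further minute 1798, so 6 further minute boundaries passed. Total skipped labels = 18 × 1 + 2 × 6 = 30.
Non-drop label index = 29098 + 30 = 29128; at 30 labels/s that is 00:16:10:28, i.e. DF 00:16:10;28.

00:16:10;28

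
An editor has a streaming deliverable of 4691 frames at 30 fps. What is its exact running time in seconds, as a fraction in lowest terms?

Running time = 4691 ÷ (30) = 4691 × 1/30 = 4691/30 s.

4691/30 seconds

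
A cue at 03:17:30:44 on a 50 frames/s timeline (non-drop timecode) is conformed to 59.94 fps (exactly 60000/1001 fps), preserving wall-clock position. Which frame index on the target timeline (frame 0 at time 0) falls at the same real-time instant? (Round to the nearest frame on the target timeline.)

frame 710342

Source frame index: (3×3600 + 17×60 + 30) × 50 + 44 = 592544.
Real time: 592544 / (50) = 296272/25 s.
Target frame: (296272/25) × (60000/1001) = 711052800/1001 ≈ 710342.458 → 710342.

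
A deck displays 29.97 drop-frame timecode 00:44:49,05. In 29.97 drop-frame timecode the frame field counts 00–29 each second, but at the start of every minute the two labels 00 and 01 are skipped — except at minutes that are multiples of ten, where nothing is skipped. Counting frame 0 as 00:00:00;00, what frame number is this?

80595

As if non-drop at 30 labels/s: (0 × 3600 + 44 × 60 + 49) × 30 + 5 = 80675.
Minute boundaries passed: 44; those not divisible by 10: 44 − 4 = 40; dropped labels = 2 × 40 = 80.
Actual frame index = 80675 − 80 = 80595.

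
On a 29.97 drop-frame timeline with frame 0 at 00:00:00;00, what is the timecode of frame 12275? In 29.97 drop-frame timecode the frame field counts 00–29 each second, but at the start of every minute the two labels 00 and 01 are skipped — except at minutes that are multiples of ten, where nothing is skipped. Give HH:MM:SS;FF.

Each 10-minute DF block holds 10 × 60 × 30 − 9 × 2 = 17982 frames. 12275 ÷ 17982 → 0 full blocks, remainder 12275.
Within the partial block the first minute is 1800 frames and each further minute 1798, so 6 further minute boundaries passed. Total skipped labels = 18 × 0 + 2 × 6 = 12.
Non-drop label index = 12275 + 12 = 12287; at 30 labels/s that is 00:06:49:17, i.e. DF 00:06:49;17.

00:06:49;17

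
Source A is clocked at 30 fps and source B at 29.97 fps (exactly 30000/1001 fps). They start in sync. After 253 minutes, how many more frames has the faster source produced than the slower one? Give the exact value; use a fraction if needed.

253 min = 15180 s.
A emits 30 × 15180 = 455400 frames; B emits 30000/1001 × 15180 = 41400000/91.
Difference = 41400/91 frames (≈ 454.9451); B is behind A.

41400/91 frames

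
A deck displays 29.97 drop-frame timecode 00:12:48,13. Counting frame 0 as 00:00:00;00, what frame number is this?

Complete 10-minute blocks: 1, each 17982 frames → 17982.
Remaining 2 whole minutes in the current block: 1800 + 1 × 1798 = 3598 frames.
Within the current minute: 48 × 30 + 13 − 2 = 1451 (labels ;00/;01 skipped at this minute). Total = 17982 + 3598 + 1451 = 23031.

23031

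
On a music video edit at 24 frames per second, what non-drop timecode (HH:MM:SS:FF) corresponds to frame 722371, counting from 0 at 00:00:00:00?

722371 ÷ 24 = 30098 full seconds, remainder 19 frames.
30098 s = 8 h 21 min 38 s.
Timecode: 08:21:38:19.

08:21:38:19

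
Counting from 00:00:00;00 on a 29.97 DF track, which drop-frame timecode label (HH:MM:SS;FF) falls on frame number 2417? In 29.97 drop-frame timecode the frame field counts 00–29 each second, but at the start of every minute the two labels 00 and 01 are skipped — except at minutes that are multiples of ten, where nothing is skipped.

Ten DF minutes hold 17982 frames, so frame 2417 lies in block 0 (frames 0–17981) with 2417 frames into that block.
The block's first minute is 1800 frames and the rest 1798 each; 2417 frames reaches minute 1, so 0 × 18 + 1 × 2 = 2 labels have been skipped so far.
Adding those back, label number 2417 + 2 = 2419 at 30 labels/s is 80 s + 19 f = 0 h 1 min 20 s frame 19, i.e. 00:01:20;19.

00:01:20;19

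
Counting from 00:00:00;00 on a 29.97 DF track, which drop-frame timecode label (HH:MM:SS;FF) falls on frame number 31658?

Ten DF minutes hold 17982 frames, so frame 31658 lies in block 1 (frames 17982–35963) with 13676 frames into that block.
The block's first minute is 1800 frames and the rest 1798 each; 13676 frames reaches minute 7, so 1 × 18 + 7 × 2 = 32 labels have been skipped so far.
Adding those back, label number 31658 + 32 = 31690 at 30 labels/s is 1056 s + 10 f = 0 h 17 min 36 s frame 10, i.e. 00:17:36;10.

00:17:36;10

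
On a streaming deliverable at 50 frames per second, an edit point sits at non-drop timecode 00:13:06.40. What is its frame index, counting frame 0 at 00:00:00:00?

Total seconds to the label: (0 × 3600 + 13 × 60 + 6) = 786.
Frame index = 786 × 50 + 40 = 39340.

frame 39340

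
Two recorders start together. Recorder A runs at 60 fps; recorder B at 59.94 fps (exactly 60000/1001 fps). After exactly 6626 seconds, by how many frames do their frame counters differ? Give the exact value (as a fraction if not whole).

397560/1001 frames

A emits 60 × 6626 = 397560 frames; B emits 60000/1001 × 6626 = 397560000/1001.
Difference = 397560/1001 frames (≈ 397.1628); B is behind A.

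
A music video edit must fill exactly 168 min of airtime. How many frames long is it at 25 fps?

252000 frames

168 min = 10080 s.
Frames = 10080 × 25 = 252000.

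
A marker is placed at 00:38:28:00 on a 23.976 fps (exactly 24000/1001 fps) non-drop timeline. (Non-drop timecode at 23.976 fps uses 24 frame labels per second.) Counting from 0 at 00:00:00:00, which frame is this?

Total seconds to the label: (0 × 3600 + 38 × 60 + 28) = 2308.
Frame index = 2308 × 24 + 0 = 55392.

55392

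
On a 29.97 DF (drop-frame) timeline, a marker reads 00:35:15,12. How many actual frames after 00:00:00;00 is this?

63398

As if non-drop at 30 labels/s: (0 × 3600 + 35 × 60 + 15) × 30 + 12 = 63462.
Minute boundaries passed: 35; those not divisible by 10: 35 − 3 = 32; dropped labels = 2 × 32 = 64.
Actual frame index = 63462 − 64 = 63398.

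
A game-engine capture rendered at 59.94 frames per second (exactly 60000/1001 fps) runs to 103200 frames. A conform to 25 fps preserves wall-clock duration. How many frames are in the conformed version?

43043 frames

Target frames = source frames × (target rate / source rate) = 103200 × (25)/(60000/1001) = 103200 × 1001/2400 = 43043.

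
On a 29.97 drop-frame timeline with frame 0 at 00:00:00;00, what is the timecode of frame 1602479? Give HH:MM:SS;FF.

Each 10-minute DF block holds 10 × 60 × 30 − 9 × 2 = 17982 frames. 1602479 ÷ 17982 → 89 full blocks, remainder 2081.
Within the partial block the first minute is 1800 frames and each further minute 1798, so 1 further minute boundary passed. Total skipped labels = 18 × 89 + 2 × 1 = 1604.
Non-drop label index = 1602479 + 1604 = 1604083; at 30 labels/s that is 14:51:09:13, i.e. DF 14:51:09;13.

14:51:09;13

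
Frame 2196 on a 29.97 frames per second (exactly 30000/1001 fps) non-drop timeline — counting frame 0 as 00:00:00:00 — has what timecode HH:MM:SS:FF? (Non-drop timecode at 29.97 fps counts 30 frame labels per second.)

00:01:13:06

2196 ÷ 30 = 73 full seconds, remainder 6 frames.
73 s = 0 h 1 min 13 s.
Timecode: 00:01:13:06.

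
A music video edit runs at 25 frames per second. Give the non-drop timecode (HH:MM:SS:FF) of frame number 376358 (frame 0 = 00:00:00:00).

376358 ÷ 25 = 15054 full seconds, remainder 8 frames.
15054 s = 4 h 10 min 54 s.
Timecode: 04:10:54:08.

04:10:54:08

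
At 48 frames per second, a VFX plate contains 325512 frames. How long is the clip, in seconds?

6781.5 seconds

Running time = 325512 / (48) = 6781.5 s.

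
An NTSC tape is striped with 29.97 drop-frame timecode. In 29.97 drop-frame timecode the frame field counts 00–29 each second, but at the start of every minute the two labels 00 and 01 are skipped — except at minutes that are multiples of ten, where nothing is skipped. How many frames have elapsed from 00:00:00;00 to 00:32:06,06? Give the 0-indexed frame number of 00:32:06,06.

57728

As if non-drop at 30 labels/s: (0 × 3600 + 32 × 60 + 6) × 30 + 6 = 57786.
Minute boundaries passed: 32; those not divisible by 10: 32 − 3 = 29; dropped labels = 2 × 29 = 58.
Actual frame index = 57786 − 58 = 57728.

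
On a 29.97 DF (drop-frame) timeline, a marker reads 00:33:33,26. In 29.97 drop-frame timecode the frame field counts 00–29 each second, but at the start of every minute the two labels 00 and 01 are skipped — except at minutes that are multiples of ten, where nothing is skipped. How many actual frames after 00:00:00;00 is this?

60356

As if non-drop at 30 labels/s: (0 × 3600 + 33 × 60 + 33) × 30 + 26 = 60416.
Minute boundaries passed: 33; those not divisible by 10: 33 − 3 = 30; dropped labels = 2 × 30 = 60.
Actual frame index = 60416 − 60 = 60356.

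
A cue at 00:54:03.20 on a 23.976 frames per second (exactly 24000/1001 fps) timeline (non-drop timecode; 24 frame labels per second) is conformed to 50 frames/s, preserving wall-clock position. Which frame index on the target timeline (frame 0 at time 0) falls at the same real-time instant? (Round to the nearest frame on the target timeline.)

Source frame index: (0×3600 + 54×60 + 3) × 24 + 20 = 77852.
Real time: 77852 / (24000/1001) = 19482463/6000 s.
Target frame: (19482463/6000) × (50) = 19482463/120 ≈ 162353.858 → 162354.

frame 162354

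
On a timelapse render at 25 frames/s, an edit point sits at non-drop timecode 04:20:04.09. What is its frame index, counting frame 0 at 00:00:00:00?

Total seconds to the label: (4 × 3600 + 20 × 60 + 4) = 15604.
Frame index = 15604 × 25 + 9 = 390109.

390109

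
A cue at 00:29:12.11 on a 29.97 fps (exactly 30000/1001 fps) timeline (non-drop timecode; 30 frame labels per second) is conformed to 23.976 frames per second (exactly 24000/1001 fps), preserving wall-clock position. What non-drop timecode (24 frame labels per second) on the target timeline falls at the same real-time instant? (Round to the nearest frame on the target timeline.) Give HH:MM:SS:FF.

00:29:12:09

Source frame index: (0×3600 + 29×60 + 12) × 30 + 11 = 52571.
Real time: 52571 / (30000/1001) = 52623571/30000 s.
Target frame: (52623571/30000) × (24000/1001) = 210284/5 ≈ 42056.800 → 42057.
At 24 labels/s: frame 42057 → 00:29:12:09.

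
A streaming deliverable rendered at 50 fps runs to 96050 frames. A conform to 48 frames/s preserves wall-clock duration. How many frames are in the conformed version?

Target frames = source frames × (target rate / source rate) = 96050 × (48)/(50) = 96050 × 24/25 = 92208.

92208 frames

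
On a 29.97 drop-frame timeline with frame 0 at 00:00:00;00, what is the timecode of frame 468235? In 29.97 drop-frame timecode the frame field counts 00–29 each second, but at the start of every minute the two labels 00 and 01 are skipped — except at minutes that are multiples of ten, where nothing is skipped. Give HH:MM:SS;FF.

Ten DF minutes hold 17982 frames, so frame 468235 lies in block 26 (frames 467532–485513) with 703 frames into that block.
The block's first minute is 1800 frames and the rest 1798 each; 703 frames reaches minute 0, so 26 × 18 + 0 × 2 = 468 labels have been skipped so far.
Adding those back, label number 468235 + 468 = 468703 at 30 labels/s is 15623 s + 13 f = 4 h 20 min 23 s frame 13, i.e. 04:20:23;13.

04:20:23;13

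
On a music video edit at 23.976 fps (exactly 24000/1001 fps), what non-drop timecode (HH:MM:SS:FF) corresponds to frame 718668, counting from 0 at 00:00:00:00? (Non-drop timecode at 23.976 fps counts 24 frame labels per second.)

718668 ÷ 24 = 29944 full seconds, remainder 12 frames.
29944 s = 8 h 19 min 4 s.
Timecode: 08:19:04:12.

08:19:04:12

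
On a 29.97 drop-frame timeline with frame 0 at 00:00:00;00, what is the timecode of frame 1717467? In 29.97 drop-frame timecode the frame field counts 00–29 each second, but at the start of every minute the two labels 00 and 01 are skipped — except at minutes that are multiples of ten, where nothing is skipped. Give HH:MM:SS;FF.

Each 10-minute DF block holds 10 × 60 × 30 − 9 × 2 = 17982 frames. 1717467 ÷ 17982 → 95 full blocks, remainder 9177.
Within the partial block the first minute is 1800 frames and each further minute 1798, so 5 further minute boundaries passed. Total skipped labels = 18 × 95 + 2 × 5 = 1720.
Non-drop label index = 1717467 + 1720 = 1719187; at 30 labels/s that is 15:55:06:07, i.e. DF 15:55:06;07.

15:55:06;07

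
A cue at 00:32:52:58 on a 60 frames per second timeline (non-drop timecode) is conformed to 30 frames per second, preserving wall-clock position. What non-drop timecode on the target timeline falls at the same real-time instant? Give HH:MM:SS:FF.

Source frame index: (0×3600 + 32×60 + 52) × 60 + 58 = 118378.
Real time: 118378 / (60) = 59189/30 s.
Target frame: (59189/30) × (30) = 59189.
At 30 labels/s: frame 59189 → 00:32:52:29.

00:32:52:29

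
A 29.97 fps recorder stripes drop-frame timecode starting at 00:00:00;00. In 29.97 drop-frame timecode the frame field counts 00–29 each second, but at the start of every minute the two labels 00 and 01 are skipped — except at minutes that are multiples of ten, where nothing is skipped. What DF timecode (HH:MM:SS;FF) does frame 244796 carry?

02:16:08;02

Each 10-minute DF block holds 10 × 60 × 30 − 9 × 2 = 17982 frames. 244796 ÷ 17982 → 13 full blocks, remainder 11030.
Within the partial block the first minute is 1800 frames and each further minute 1798, so 6 further minute boundaries passed. Total skipped labels = 18 × 13 + 2 × 6 = 246.
Non-drop label index = 244796 + 246 = 245042; at 30 labels/s that is 02:16:08:02, i.e. DF 02:16:08;02.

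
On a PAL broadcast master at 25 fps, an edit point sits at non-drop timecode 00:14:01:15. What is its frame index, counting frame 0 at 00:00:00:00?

21040

Total seconds to the label: (0 × 3600 + 14 × 60 + 1) = 841.
Frame index = 841 × 25 + 15 = 21040.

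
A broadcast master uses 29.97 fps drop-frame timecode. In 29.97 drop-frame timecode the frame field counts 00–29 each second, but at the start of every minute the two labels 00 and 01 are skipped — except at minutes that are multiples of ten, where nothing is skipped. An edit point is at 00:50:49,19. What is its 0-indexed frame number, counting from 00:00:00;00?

As if non-drop at 30 labels/s: (0 × 3600 + 50 × 60 + 49) × 30 + 19 = 91489.
Minute boundaries passed: 50; those not divisible by 10: 50 − 5 = 45; dropped labels = 2 × 45 = 90.
Actual frame index = 91489 − 90 = 91399.

91399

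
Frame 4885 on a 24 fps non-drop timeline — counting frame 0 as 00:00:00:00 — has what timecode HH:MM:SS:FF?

4885 ÷ 24 = 203 full seconds, remainder 13 frames.
203 s = 0 h 3 min 23 s.
Timecode: 00:03:23:13.

00:03:23:13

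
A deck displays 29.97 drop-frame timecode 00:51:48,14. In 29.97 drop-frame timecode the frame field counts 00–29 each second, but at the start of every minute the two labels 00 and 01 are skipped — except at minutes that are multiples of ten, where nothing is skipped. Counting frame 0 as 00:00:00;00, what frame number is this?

93162

Complete 10-minute blocks: 5, each 17982 frames → 89910.
Remaining 1 whole minute in the current block: 1800 + 0 × 1798 = 1800 frames.
Within the current minute: 48 × 30 + 14 − 2 = 1452 (labels ;00/;01 skipped at this minute). Total = 89910 + 1800 + 1452 = 93162.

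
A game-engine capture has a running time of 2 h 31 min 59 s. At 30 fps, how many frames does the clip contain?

2 h 31 min 59 s = 9119 s.
Frames = 9119 × 30 = 273570.

273570 frames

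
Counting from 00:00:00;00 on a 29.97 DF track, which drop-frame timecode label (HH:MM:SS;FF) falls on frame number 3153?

Each 10-minute DF block holds 10 × 60 × 30 − 9 × 2 = 17982 frames. 3153 ÷ 17982 → 0 full blocks, remainder 3153.
Within the partial block the first minute is 1800 frames and each further minute 1798, so 1 further minute boundary passed. Total skipped labels = 18 × 0 + 2 × 1 = 2.
Non-drop label index = 3153 + 2 = 3155; at 30 labels/s that is 00:01:45:05, i.e. DF 00:01:45;05.

00:01:45;05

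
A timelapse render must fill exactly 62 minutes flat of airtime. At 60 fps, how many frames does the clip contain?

223200 frames

62 min = 3720 s.
Frames = 3720 × 60 = 223200.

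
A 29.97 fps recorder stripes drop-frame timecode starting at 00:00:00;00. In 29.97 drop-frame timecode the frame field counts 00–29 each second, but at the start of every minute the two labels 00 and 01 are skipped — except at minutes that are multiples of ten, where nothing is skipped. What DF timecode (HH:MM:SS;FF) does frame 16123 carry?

00:08:57;29

Each 10-minute DF block holds 10 × 60 × 30 − 9 × 2 = 17982 frames. 16123 ÷ 17982 → 0 full blocks, remainder 16123.
Within the partial block the first minute is 1800 frames and each further minute 1798, so 8 further minute boundaries passed. Total skipped labels = 18 × 0 + 2 × 8 = 16.
Non-drop label index = 16123 + 16 = 16139; at 30 labels/s that is 00:08:57:29, i.e. DF 00:08:57;29.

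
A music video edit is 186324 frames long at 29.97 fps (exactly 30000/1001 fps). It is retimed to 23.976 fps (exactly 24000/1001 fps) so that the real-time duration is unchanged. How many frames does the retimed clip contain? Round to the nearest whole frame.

149059 frames

Frames at target rate = 186324 × (24000/1001) / (30000/1001) = 745296/5 ≈ 149059.200.
Nearest whole frame: 149059.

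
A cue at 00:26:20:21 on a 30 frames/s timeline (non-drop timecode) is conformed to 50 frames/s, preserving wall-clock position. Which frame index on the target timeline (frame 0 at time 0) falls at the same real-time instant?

Source frame index: (0×3600 + 26×60 + 20) × 30 + 21 = 47421.
Real time: 47421 / (30) = 15807/10 s.
Target frame: (15807/10) × (50) = 79035.

frame 79035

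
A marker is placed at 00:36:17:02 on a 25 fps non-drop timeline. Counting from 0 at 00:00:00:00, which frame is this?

54427

Total seconds to the label: (0 × 3600 + 36 × 60 + 17) = 2177.
Frame index = 2177 × 25 + 2 = 54427.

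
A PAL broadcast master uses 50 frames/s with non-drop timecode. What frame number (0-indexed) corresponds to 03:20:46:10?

Total seconds to the label: (3 × 3600 + 20 × 60 + 46) = 12046.
Frame index = 12046 × 50 + 10 = 602310.

frame 602310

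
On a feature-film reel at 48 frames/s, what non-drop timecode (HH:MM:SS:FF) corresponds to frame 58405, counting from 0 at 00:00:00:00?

58405 ÷ 48 = 1216 full seconds, remainder 37 frames.
1216 s = 0 h 20 min 16 s.
Timecode: 00:20:16:37.

00:20:16:37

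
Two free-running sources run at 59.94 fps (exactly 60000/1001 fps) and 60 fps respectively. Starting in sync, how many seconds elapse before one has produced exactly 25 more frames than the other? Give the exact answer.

5005/12 seconds

The gap grows by |60 − 60000/1001| = 60/1001 frames per second.
Time for a 25-frame gap: 25 ÷ (60/1001) = 5005/12 s.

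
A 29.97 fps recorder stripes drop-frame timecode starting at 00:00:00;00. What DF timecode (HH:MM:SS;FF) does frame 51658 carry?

Each 10-minute DF block holds 10 × 60 × 30 − 9 × 2 = 17982 frames. 51658 ÷ 17982 → 2 full blocks, remainder 15694.
Within the partial block the first minute is 1800 frames and each further minute 1798, so 8 further minute boundaries passed. Total skipped labels = 18 × 2 + 2 × 8 = 52.
Non-drop label index = 51658 + 52 = 51710; at 30 labels/s that is 00:28:43:20, i.e. DF 00:28:43;20.

00:28:43;20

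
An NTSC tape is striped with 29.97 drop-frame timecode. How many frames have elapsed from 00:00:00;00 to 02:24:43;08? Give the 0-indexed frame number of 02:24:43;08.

As if non-drop at 30 labels/s: (2 × 3600 + 24 × 60 + 43) × 30 + 8 = 260498.
Minute boundaries passed: 144; those not divisible by 10: 144 − 14 = 130; dropped labels = 2 × 130 = 260.
Actual frame index = 260498 − 260 = 260238.

260238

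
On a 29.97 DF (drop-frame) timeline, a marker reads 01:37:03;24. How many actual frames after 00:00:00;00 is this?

As if non-drop at 30 labels/s: (1 × 3600 + 37 × 60 + 3) × 30 + 24 = 174714.
Minute boundaries passed: 97; those not divisible by 10: 97 − 9 = 88; dropped labels = 2 × 88 = 176.
Actual frame index = 174714 − 176 = 174538.

174538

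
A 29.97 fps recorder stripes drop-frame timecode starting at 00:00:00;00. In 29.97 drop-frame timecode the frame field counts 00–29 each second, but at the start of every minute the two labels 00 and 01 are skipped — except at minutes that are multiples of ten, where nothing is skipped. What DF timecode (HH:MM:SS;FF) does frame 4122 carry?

00:02:17;16

Ten DF minutes hold 17982 frames, so frame 4122 lies in block 0 (frames 0–17981) with 4122 frames into that block.
The block's first minute is 1800 frames and the rest 1798 each; 4122 frames reaches minute 2, so 0 × 18 + 2 × 2 = 4 labels have been skipped so far.
Adding those back, label number 4122 + 4 = 4126 at 30 labels/s is 137 s + 16 f = 0 h 2 min 17 s frame 16, i.e. 00:02:17;16.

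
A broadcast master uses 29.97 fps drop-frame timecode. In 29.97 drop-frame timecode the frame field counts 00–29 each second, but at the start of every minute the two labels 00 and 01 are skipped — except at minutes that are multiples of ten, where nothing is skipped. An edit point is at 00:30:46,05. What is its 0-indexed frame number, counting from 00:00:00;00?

As if non-drop at 30 labels/s: (0 × 3600 + 30 × 60 + 46) × 30 + 5 = 55385.
Minute boundaries passed: 30; those not divisible by 10: 30 − 3 = 27; dropped labels = 2 × 27 = 54.
Actual frame index = 55385 − 54 = 55331.

55331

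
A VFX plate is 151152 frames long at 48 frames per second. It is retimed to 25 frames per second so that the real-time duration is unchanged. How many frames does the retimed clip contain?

78725 frames

Target frames = source frames × (target rate / source rate) = 151152 × (25)/(48) = 151152 × 25/48 = 78725.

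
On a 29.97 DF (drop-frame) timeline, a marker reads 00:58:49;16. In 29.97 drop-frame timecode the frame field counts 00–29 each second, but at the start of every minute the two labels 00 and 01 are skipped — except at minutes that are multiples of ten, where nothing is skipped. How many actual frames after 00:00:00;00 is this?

As if non-drop at 30 labels/s: (0 × 3600 + 58 × 60 + 49) × 30 + 16 = 105886.
Minute boundaries passed: 58; those not divisible by 10: 58 − 5 = 53; dropped labels = 2 × 53 = 106.
Actual frame index = 105886 − 106 = 105780.

105780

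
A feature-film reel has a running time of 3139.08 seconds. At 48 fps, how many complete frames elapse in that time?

150675 frames

Frames = 3139.08 × 48 = 3766896/25 ≈ 150675.8400.
Complete frames: 150675.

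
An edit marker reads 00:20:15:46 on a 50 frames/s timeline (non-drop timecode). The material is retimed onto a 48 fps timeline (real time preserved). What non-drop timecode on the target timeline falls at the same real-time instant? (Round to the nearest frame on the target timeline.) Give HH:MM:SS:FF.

Source frame index: (0×3600 + 20×60 + 15) × 50 + 46 = 60796.
Real time: 60796 / (50) = 30398/25 s.
Target frame: (30398/25) × (48) = 1459104/25 ≈ 58364.160 → 58364.
At 48 labels/s: frame 58364 → 00:20:15:44.

00:20:15:44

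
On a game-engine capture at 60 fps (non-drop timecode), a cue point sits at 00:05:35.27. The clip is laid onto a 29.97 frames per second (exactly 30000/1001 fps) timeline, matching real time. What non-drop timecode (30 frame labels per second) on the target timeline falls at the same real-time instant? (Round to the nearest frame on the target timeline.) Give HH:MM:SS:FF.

Source frame index: (0×3600 + 5×60 + 35) × 60 + 27 = 20127.
Real time: 20127 / (60) = 6709/20 s.
Target frame: (6709/20) × (30000/1001) = 10063500/1001 ≈ 10053.447 → 10053.
At 30 labels/s: frame 10053 → 00:05:35:03.

00:05:35:03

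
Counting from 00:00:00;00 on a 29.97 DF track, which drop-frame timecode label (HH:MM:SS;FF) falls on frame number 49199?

Ten DF minutes hold 17982 frames, so frame 49199 lies in block 2 (frames 35964–53945) with 13235 frames into that block.
The block's first minute is 1800 frames and the rest 1798 each; 13235 frames reaches minute 7, so 2 × 18 + 7 × 2 = 50 labels have been skipped so far.
Adding those back, label number 49199 + 50 = 49249 at 30 labels/s is 1641 s + 19 f = 0 h 27 min 21 s frame 19, i.e. 00:27:21;19.

00:27:21;19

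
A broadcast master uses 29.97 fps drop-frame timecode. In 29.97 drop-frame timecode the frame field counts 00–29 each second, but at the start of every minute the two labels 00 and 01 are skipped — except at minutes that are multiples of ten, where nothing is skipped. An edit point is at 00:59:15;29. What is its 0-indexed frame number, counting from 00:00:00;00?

106571

Complete 10-minute blocks: 5, each 17982 frames → 89910.
Remaining 9 whole minutes in the current block: 1800 + 8 × 1798 = 16184 frames.
Within the current minute: 15 × 30 + 29 − 2 = 477 (labels ;00/;01 skipped at this minute). Total = 89910 + 16184 + 477 = 106571.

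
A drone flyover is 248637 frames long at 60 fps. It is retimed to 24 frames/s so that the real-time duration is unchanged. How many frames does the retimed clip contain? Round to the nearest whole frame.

Frames at target rate = 248637 × (24) / (60) = 497274/5 ≈ 99454.800.
Nearest whole frame: 99455.

99455 frames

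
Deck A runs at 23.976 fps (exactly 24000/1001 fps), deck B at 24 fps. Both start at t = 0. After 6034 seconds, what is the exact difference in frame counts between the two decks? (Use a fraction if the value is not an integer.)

A emits 24000/1001 × 6034 = 20688000/143 frames; B emits 24 × 6034 = 144816.
Difference = 20688/143 frames (≈ 144.6713); B is ahead of A.

20688/143 frames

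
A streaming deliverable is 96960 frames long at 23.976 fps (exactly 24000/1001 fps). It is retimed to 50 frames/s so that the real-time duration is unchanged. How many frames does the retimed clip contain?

202202 frames

Target frames = source frames × (target rate / source rate) = 96960 × (50)/(24000/1001) = 96960 × 1001/480 = 202202.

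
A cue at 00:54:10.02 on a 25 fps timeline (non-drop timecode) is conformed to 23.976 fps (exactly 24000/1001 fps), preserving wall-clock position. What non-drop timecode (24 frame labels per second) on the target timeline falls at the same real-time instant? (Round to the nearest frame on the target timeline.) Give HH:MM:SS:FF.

00:54:06:20

Source frame index: (0×3600 + 54×60 + 10) × 25 + 2 = 81252.
Real time: 81252 / (25) = 81252/25 s.
Target frame: (81252/25) × (24000/1001) = 78001920/1001 ≈ 77923.996 → 77924.
At 24 labels/s: frame 77924 → 00:54:06:20.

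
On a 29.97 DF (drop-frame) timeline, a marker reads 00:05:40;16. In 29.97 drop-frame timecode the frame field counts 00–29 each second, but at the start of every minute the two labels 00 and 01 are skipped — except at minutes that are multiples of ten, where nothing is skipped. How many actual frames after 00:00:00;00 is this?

10206

As if non-drop at 30 labels/s: (0 × 3600 + 5 × 60 + 40) × 30 + 16 = 10216.
Minute boundaries passed: 5; those not divisible by 10: 5 − 0 = 5; dropped labels = 2 × 5 = 10.
Actual frame index = 10216 − 10 = 10206.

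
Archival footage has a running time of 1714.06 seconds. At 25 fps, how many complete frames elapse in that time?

42851 frames

Frames = 1714.06 × 25 = 85703/2 ≈ 42851.5000.
Complete frames: 42851.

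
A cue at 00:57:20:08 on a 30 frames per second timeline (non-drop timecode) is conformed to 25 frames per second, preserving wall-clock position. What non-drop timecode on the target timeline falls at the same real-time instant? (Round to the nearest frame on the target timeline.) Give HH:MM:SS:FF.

00:57:20:07

Source frame index: (0×3600 + 57×60 + 20) × 30 + 8 = 103208.
Real time: 103208 / (30) = 51604/15 s.
Target frame: (51604/15) × (25) = 258020/3 ≈ 86006.667 → 86007.
At 25 labels/s: frame 86007 → 00:57:20:07.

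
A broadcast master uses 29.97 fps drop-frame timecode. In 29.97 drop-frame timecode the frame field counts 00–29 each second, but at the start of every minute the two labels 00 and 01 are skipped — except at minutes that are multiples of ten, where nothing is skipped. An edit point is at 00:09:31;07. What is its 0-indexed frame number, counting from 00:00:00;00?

17119

Complete 10-minute blocks: 0, each 17982 frames → 0.
Remaining 9 whole minutes in the current block: 1800 + 8 × 1798 = 16184 frames.
Within the current minute: 31 × 30 + 7 − 2 = 935 (labels ;00/;01 skipped at this minute). Total = 0 + 16184 + 935 = 17119.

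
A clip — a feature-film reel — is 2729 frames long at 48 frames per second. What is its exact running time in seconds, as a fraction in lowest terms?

2729/48 seconds

Running time = 2729 ÷ (48) = 2729 × 1/48 = 2729/48 s.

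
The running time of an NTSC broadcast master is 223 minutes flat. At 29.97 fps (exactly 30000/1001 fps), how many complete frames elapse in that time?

223 min = 13380 s.
Frames = 13380 × 30000/1001 = 401400000/1001 ≈ 400999.0010.
Complete frames: 400999.

400999 frames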